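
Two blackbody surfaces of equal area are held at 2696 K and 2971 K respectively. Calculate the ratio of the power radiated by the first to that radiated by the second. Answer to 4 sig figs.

With equal areas, P₁/P₂ = (T₁/T₂)⁴ = (2696/2971)⁴ = 0.6781.

P₁/P₂ ≈ 0.6781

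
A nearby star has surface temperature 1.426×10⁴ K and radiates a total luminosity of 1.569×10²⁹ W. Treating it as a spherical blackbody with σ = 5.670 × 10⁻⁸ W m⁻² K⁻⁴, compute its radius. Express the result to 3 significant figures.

R ≈ 2.31×10⁹ m

L = 4πR²σT⁴ ⇒ R = √(L/(4πσT⁴)).
σT⁴ = 2.34456×10⁹ W/m², so R = √(1.569×10²⁹/(4π×2.34456×10⁹)) = 2.31×10⁹ m.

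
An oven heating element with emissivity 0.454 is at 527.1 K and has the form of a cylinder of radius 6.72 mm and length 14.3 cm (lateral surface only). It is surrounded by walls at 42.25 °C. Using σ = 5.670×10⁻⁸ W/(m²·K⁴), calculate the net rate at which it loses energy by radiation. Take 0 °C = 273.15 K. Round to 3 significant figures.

Net loss ≈ 10.5 W

Surroundings: T = 42.25 °C + 273.15 = 315.40 K.
Lateral area A = 2πrL = 2π×6.72×10⁻³×0.143 = 6.03789×10⁻³ m².
Net radiated power P_net = εσA(T⁴ − T₀⁴) = 0.454×5.670×10⁻⁸×6.03789×10⁻³×(527.1⁴ − 315.40⁴).
T⁴ − T₀⁴ = 7.71920×10¹⁰ − 9.89571×10⁹ = 6.72963×10¹⁰ K⁴, so P_net = 10.5 W.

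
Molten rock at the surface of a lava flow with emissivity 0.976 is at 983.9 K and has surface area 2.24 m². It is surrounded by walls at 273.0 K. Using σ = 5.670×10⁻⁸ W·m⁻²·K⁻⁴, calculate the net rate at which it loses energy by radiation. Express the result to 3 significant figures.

Net loss ≈ 1.15×10⁵ W

Area A = 2.24 m².
Net radiated power P_net = εσA(T⁴ − T₀⁴) = 0.976×5.670×10⁻⁸×2.24×(983.9⁴ − 273.0⁴).
T⁴ − T₀⁴ = 9.37139×10¹¹ − 5.55457×10⁹ = 9.31584×10¹¹ K⁴, so P_net = 1.15×10⁵ W.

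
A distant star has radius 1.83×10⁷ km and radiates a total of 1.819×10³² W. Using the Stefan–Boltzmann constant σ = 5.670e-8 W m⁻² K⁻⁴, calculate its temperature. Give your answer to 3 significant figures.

T ≈ 2.95×10⁴ K

Surface area A = 4πR² = 4π(1.83×10¹⁰ m)² = 4.20835×10²¹ m².
P = σAT⁴ ⇒ T = (P/(σA))^(1/4) = (1.819×10³²/(5.670×10⁻⁸×4.20835×10²¹))^(1/4) = 2.95×10⁴ K.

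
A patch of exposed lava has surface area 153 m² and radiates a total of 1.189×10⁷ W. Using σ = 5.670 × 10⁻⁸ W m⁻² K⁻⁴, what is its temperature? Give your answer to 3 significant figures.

Area A = 153 m².
P = σAT⁴ ⇒ T = (P/(σA))^(1/4) = (1.189×10⁷/(5.670×10⁻⁸×153))^(1/4) = 1.08×10³ K.

T ≈ 1.08×10³ K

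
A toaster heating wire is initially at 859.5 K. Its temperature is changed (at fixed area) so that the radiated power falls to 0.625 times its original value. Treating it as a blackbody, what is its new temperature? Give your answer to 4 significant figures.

P ∝ T⁴, so T₂/T₁ = (P₂/P₁)^(1/4) = (0.625)^(1/4) = 0.889140.
T₂ = 859.5 × 0.889140 = 764.2 K.

T₂ ≈ 764.2 K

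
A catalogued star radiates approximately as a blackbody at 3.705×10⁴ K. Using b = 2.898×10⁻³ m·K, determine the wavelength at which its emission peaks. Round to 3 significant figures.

Wien's displacement law: λ_max = b/T = (2.898×10⁻³ m·K)/(3.705×10⁴ K) = 7.822×10⁻⁸ m.
That is 78.2 nm, in the ultraviolet range.

λ_max ≈ 78.2 nm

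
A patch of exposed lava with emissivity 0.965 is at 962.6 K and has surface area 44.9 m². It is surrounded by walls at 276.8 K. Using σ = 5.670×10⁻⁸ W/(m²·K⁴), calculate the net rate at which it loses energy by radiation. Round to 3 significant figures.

Area A = 44.9 m².
Net radiated power P_net = εσA(T⁴ − T₀⁴) = 0.965×5.670×10⁻⁸×44.9×(962.6⁴ − 276.8⁴).
T⁴ − T₀⁴ = 8.58585×10¹¹ − 5.87035×10⁹ = 8.52715×10¹¹ K⁴, so P_net = 2.09×10⁶ W.

Net loss ≈ 2.09×10⁶ W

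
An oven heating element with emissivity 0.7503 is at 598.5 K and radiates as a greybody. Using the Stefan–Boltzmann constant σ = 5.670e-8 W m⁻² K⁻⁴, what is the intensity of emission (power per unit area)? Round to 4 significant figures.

I ≈ 5459 W/m²

Stefan–Boltzmann: I = εσT⁴ = 0.7503 × 5.670×10⁻⁸ × (598.5)⁴ = 5459 W/m².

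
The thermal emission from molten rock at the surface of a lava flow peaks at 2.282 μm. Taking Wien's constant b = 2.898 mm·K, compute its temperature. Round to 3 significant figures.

Wien's law gives T = b/λ_max = (2.898×10⁻³ m·K)/(2.282×10⁻⁶ m) = 1.27×10³ K.

T ≈ 1.27×10³ K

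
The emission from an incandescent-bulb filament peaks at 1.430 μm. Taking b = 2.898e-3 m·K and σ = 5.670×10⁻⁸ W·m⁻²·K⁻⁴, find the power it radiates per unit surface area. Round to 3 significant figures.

I ≈ 9.56×10⁵ W/m²

Wien's law: T = b/λ_max = 2.898×10⁻³/1.430×10⁻⁶ = 2026.57 K.
Then I = σT⁴ = 5.670×10⁻⁸×(2026.57)⁴ = 9.56×10⁵ W/m².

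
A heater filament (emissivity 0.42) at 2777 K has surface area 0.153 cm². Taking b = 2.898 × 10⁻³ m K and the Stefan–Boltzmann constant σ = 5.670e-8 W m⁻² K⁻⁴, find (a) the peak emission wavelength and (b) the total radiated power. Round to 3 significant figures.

(a) λ_max = b/T = 2.898×10⁻³/2777 = 1.044×10⁻⁶ m = 1.04×10³ nm.
Area A = 0.153 cm² = 1.53×10⁻⁵ m².
(b) P = εσAT⁴ = 0.42×5.670×10⁻⁸×1.53×10⁻⁵×(2777)⁴ = 21.7 W.

λ_max ≈ 1.04×10³ nm; P ≈ 21.7 W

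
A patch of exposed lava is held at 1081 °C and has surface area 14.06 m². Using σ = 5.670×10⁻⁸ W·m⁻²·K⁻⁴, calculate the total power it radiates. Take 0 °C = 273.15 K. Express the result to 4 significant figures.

T = 1081 °C + 273.15 = 1354.15 K.
Area A = 14.06 m².
P = σAT⁴ = 5.670×10⁻⁸ × 14.06 × (1354.15)⁴ = 2.681×10⁶ W.

P ≈ 2.681×10⁶ W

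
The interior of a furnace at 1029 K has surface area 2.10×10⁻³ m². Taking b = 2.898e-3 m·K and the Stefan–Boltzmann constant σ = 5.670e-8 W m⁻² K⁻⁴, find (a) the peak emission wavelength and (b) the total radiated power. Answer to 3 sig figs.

λ_max ≈ 2.82×10³ nm; P ≈ 133 W

(a) λ_max = b/T = 2.898×10⁻³/1029 = 2.816×10⁻⁶ m = 2.82×10³ nm.
Area A = 2.10×10⁻³ m².
(b) P = σAT⁴ = 5.670×10⁻⁸×2.10×10⁻³×(1029)⁴ = 133 W.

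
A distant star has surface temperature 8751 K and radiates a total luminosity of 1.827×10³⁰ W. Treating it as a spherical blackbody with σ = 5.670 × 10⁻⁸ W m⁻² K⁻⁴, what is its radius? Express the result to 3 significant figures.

R ≈ 2.09×10¹⁰ m

L = 4πR²σT⁴ ⇒ R = √(L/(4πσT⁴)).
σT⁴ = 3.32517×10⁸ W/m², so R = √(1.827×10³⁰/(4π×3.32517×10⁸)) = 2.09×10¹⁰ m.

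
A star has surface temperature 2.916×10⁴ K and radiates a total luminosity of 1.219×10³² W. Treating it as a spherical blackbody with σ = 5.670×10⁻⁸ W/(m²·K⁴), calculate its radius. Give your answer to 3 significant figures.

L = 4πR²σT⁴ ⇒ R = √(L/(4πσT⁴)).
σT⁴ = 4.09952×10¹⁰ W/m², so R = √(1.219×10³²/(4π×4.09952×10¹⁰)) = 1.54×10¹⁰ m.

R ≈ 1.54×10¹⁰ m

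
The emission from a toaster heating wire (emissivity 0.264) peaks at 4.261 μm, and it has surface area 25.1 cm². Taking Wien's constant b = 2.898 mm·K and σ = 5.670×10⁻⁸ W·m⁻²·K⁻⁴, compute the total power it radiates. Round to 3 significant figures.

Wien's law: T = b/λ_max = 2.898×10⁻³/4.261×10⁻⁶ = 680.122 K.
Area A = 25.1 cm² = 2.51×10⁻³ m².
Then P = εσAT⁴ = 0.264×5.670×10⁻⁸×2.51×10⁻³×(680.122)⁴ = 8.04 W.

P ≈ 8.04 W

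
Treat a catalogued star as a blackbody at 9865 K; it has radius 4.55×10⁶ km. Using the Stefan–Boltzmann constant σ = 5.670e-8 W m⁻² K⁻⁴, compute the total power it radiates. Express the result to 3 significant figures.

P ≈ 1.40×10²⁹ W

Surface area A = 4πR² = 4π(4.55×10⁹ m)² = 2.60155×10²⁰ m².
P = σAT⁴ = 5.670×10⁻⁸ × 2.60155×10²⁰ × (9865)⁴ = 1.40×10²⁹ W.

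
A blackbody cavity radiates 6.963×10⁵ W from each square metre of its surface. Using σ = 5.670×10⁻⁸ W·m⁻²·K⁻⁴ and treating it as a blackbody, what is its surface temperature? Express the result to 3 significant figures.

T ≈ 1.87×10³ K

I = σT⁴, so T = (I/σ)^(1/4) = (6.963×10⁵/(5.670×10⁻⁸))^(1/4) = 1.87×10³ K.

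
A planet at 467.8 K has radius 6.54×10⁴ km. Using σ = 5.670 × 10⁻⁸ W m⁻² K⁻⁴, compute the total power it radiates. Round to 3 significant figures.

Surface area A = 4πR² = 4π(6.54×10⁷ m)² = 5.37484×10¹⁶ m².
P = σAT⁴ = 5.670×10⁻⁸ × 5.37484×10¹⁶ × (467.8)⁴ = 1.46×10²⁰ W.

P ≈ 1.46×10²⁰ W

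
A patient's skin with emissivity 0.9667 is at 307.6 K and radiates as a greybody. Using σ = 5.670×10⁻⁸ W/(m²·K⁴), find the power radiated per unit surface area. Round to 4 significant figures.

Stefan–Boltzmann: I = εσT⁴ = 0.9667 × 5.670×10⁻⁸ × (307.6)⁴ = 490.7 W/m².

I ≈ 490.7 W/m²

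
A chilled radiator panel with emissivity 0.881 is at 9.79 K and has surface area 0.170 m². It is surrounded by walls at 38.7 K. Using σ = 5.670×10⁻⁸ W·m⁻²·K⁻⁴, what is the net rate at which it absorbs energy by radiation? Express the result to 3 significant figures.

Area A = 0.170 m².
Net radiated power P_net = εσA(T⁴ − T₀⁴) = 0.881×5.670×10⁻⁸×0.170×(9.79⁴ − 38.7⁴).
T⁴ − T₀⁴ = 9186.09 − 2.24308×10⁶ = -2.23389×10⁶ K⁴, so P_net = -0.0190 W — negative, meaning a net gain of 0.0190 W.

Net gain ≈ 0.0190 W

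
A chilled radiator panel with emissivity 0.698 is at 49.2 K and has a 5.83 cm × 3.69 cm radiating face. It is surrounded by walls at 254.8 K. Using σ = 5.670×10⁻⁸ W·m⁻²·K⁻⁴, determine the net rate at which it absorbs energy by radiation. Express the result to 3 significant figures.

Net gain ≈ 0.358 W

Area A = 0.0583 × 0.0369 = 2.15127×10⁻³ m².
Net radiated power P_net = εσA(T⁴ − T₀⁴) = 0.698×5.670×10⁻⁸×2.15127×10⁻³×(49.2⁴ − 254.8⁴).
T⁴ − T₀⁴ = 5.85950×10⁶ − 4.21500×10⁹ = -4.20914×10⁹ K⁴, so P_net = -0.358 W — negative, meaning a net gain of 0.358 W.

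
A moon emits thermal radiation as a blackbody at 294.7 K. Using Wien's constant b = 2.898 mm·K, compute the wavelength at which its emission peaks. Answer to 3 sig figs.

λ_max ≈ 9.83 μm

Wien's displacement law: λ_max = b/T = (2.898×10⁻³ m·K)/(294.7 K) = 9.834×10⁻⁶ m.
That is 9.83 μm, in the infrared range.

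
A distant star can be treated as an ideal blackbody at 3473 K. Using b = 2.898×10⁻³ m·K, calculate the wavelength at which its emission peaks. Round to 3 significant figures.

λ_max ≈ 834 nm

Wien's displacement law: λ_max = b/T = (2.898×10⁻³ m·K)/(3473 K) = 8.344×10⁻⁷ m.
That is 834 nm, in the infrared range.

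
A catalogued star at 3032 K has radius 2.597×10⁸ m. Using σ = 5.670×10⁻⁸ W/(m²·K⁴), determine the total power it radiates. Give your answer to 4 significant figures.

Surface area A = 4πR² = 4π(2.597×10⁸ m)² = 8.47527×10¹⁷ m².
P = σAT⁴ = 5.670×10⁻⁸ × 8.47527×10¹⁷ × (3032)⁴ = 4.061×10²⁴ W.

P ≈ 4.061×10²⁴ W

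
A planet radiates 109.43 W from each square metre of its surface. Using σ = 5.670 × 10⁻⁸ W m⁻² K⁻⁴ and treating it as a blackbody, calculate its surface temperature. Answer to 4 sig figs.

I = σT⁴, so T = (I/σ)^(1/4) = (109.43/(5.670×10⁻⁸))^(1/4) = 209.6 K.

T ≈ 209.6 K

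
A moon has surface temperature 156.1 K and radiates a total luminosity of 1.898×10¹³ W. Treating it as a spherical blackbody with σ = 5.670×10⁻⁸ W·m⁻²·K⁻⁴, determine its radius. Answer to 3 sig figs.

L = 4πR²σT⁴ ⇒ R = √(L/(4πσT⁴)).
σT⁴ = 33.6662 W/m², so R = √(1.898×10¹³/(4π×33.6662)) = 2.12×10⁵ m.

R ≈ 2.12×10⁵ m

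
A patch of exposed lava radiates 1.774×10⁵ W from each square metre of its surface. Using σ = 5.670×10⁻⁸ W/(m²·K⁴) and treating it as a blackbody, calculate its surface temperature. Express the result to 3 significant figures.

I = σT⁴, so T = (I/σ)^(1/4) = (1.774×10⁵/(5.670×10⁻⁸))^(1/4) = 1.33×10³ K.

T ≈ 1.33×10³ K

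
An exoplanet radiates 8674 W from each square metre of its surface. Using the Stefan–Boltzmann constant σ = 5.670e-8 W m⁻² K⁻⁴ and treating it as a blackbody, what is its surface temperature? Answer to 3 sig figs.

T ≈ 625 K

I = σT⁴, so T = (I/σ)^(1/4) = (8674/(5.670×10⁻⁸))^(1/4) = 625 K.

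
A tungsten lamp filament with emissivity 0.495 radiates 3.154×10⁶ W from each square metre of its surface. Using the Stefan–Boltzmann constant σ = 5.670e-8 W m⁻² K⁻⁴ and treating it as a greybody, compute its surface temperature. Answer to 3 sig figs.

T ≈ 3.26×10³ K

I = εσT⁴, so T = (I/εσ)^(1/4) = (3.154×10⁶/(0.495×5.670×10⁻⁸))^(1/4) = 3.26×10³ K.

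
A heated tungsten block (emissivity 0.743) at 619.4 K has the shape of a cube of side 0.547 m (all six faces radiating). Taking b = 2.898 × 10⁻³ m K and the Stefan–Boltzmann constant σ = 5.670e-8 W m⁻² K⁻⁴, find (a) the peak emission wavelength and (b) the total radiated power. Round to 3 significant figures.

(a) λ_max = b/T = 2.898×10⁻³/619.4 = 4.679×10⁻⁶ m = 4.68 μm.
Area A = 6s² = 6×(0.547 m)² = 1.79525 m².
(b) P = εσAT⁴ = 0.743×5.670×10⁻⁸×1.79525×(619.4)⁴ = 1.11×10⁴ W.

λ_max ≈ 4.68 μm; P ≈ 1.11×10⁴ W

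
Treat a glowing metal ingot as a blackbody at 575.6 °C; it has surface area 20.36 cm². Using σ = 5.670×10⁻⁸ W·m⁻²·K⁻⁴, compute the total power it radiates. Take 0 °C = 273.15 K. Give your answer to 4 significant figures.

T = 575.6 °C + 273.15 = 848.75 K.
Area A = 20.36 cm² = 2.036×10⁻³ m².
P = σAT⁴ = 5.670×10⁻⁸ × 2.036×10⁻³ × (848.75)⁴ = 59.91 W.

P ≈ 59.91 W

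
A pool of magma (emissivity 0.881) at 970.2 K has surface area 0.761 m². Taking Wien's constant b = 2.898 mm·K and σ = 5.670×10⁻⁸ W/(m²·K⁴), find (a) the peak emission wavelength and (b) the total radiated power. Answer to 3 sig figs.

λ_max ≈ 2.99×10³ nm; P ≈ 3.37×10⁴ W

(a) λ_max = b/T = 2.898×10⁻³/970.2 = 2.987×10⁻⁶ m = 2.99×10³ nm.
Area A = 0.761 m².
(b) P = εσAT⁴ = 0.881×5.670×10⁻⁸×0.761×(970.2)⁴ = 3.37×10⁴ W.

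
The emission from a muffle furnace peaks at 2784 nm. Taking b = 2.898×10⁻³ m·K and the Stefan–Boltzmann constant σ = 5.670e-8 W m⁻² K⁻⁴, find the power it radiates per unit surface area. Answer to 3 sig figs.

Wien's law: T = b/λ_max = 2.898×10⁻³/2.784×10⁻⁶ = 1040.95 K.
Then I = σT⁴ = 5.670×10⁻⁸×(1040.95)⁴ = 6.66×10⁴ W/m².

I ≈ 6.66×10⁴ W/m²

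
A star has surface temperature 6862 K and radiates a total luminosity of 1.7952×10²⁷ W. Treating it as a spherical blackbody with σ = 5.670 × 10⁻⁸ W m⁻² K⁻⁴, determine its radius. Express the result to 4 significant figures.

L = 4πR²σT⁴ ⇒ R = √(L/(4πσT⁴)).
σT⁴ = 1.25715×10⁸ W/m², so R = √(1.7952×10²⁷/(4π×1.25715×10⁸)) = 1.066×10⁹ m.

R ≈ 1.066×10⁹ m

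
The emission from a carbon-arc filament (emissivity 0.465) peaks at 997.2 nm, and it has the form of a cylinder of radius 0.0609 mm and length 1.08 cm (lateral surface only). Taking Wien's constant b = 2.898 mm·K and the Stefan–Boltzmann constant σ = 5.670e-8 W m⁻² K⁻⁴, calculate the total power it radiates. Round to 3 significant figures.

P ≈ 7.77 W

Wien's law: T = b/λ_max = 2.898×10⁻³/9.972×10⁻⁷ = 2906.14 K.
Lateral area A = 2πrL = 2π×6.09×10⁻⁵×0.0108 = 4.13258×10⁻⁶ m².
Then P = εσAT⁴ = 0.465×5.670×10⁻⁸×4.13258×10⁻⁶×(2906.14)⁴ = 7.77 W.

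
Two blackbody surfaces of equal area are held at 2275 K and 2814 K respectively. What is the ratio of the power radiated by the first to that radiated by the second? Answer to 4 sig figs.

With equal areas, P₁/P₂ = (T₁/T₂)⁴ = (2275/2814)⁴ = 0.4272.

P₁/P₂ ≈ 0.4272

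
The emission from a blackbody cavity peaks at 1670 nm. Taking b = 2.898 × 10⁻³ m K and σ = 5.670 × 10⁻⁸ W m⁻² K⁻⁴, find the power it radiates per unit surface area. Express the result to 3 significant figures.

Wien's law: T = b/λ_max = 2.898×10⁻³/1.670×10⁻⁶ = 1735.33 K.
Then I = σT⁴ = 5.670×10⁻⁸×(1735.33)⁴ = 5.14×10⁵ W/m².

I ≈ 5.14×10⁵ W/m²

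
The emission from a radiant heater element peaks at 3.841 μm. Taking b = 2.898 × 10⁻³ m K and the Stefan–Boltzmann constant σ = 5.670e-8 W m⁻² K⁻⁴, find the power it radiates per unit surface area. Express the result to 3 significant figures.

I ≈ 1.84×10⁴ W/m²

Wien's law: T = b/λ_max = 2.898×10⁻³/3.841×10⁻⁶ = 754.491 K.
Then I = σT⁴ = 5.670×10⁻⁸×(754.491)⁴ = 1.84×10⁴ W/m².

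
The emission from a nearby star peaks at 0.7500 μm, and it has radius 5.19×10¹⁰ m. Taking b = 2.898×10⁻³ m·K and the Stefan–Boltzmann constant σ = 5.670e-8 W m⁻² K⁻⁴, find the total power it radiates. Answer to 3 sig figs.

Wien's law: T = b/λ_max = 2.898×10⁻³/7.500×10⁻⁷ = 3864.00 K.
Surface area A = 4πR² = 4π(5.19×10¹⁰ m)² = 3.38489×10²² m².
Then P = σAT⁴ = 5.670×10⁻⁸×3.38489×10²²×(3864.00)⁴ = 4.28×10²⁹ W.

P ≈ 4.28×10²⁹ W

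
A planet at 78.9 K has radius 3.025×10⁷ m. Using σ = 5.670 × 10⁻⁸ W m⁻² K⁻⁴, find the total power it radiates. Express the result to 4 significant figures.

Surface area A = 4πR² = 4π(3.025×10⁷ m)² = 1.14990×10¹⁶ m².
P = σAT⁴ = 5.670×10⁻⁸ × 1.14990×10¹⁶ × (78.9)⁴ = 2.527×10¹⁶ W.

P ≈ 2.527×10¹⁶ W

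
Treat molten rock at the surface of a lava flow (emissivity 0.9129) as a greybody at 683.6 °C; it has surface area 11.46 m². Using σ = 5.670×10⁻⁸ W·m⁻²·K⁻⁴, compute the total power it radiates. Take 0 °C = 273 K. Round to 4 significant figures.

P ≈ 4.967×10⁵ W

T = 683.6 °C + 273 = 956.6 K.
Area A = 11.46 m².
P = εσAT⁴ = 0.9129 × 5.670×10⁻⁸ × 11.46 × (956.6)⁴ = 4.967×10⁵ W.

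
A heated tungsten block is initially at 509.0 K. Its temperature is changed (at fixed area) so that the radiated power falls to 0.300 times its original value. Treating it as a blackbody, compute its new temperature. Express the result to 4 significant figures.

T₂ ≈ 376.7 K

P ∝ T⁴, so T₂/T₁ = (P₂/P₁)^(1/4) = (0.300)^(1/4) = 0.740083.
T₂ = 509.0 × 0.740083 = 376.7 K.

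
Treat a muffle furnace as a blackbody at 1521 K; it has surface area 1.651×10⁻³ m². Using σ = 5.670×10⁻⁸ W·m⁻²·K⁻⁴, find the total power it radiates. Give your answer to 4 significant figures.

Area A = 1.651×10⁻³ m².
P = σAT⁴ = 5.670×10⁻⁸ × 1.651×10⁻³ × (1521)⁴ = 501.0 W.

P ≈ 501.0 W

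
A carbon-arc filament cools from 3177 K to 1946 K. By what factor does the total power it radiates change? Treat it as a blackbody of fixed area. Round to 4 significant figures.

P₂/P₁ ≈ 0.1408

P ∝ T⁴, so P₂/P₁ = (T₂/T₁)⁴ = (1946/3177)⁴ = (0.612528)⁴ = 0.1408.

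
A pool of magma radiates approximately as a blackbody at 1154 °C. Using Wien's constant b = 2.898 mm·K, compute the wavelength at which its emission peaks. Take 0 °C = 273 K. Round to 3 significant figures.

λ_max ≈ 2.03 μm

T = 1154 °C + 273 = 1427 K.
Wien's displacement law: λ_max = b/T = (2.898×10⁻³ m·K)/(1427 K) = 2.031×10⁻⁶ m.
That is 2.03 μm, in the infrared range.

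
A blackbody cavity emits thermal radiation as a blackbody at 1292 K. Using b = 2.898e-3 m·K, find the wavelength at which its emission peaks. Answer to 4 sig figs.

λ_max ≈ 2.243 μm

Wien's displacement law: λ_max = b/T = (2.898×10⁻³ m·K)/(1292 K) = 2.2430×10⁻⁶ m.
That is 2.243 μm, in the infrared range.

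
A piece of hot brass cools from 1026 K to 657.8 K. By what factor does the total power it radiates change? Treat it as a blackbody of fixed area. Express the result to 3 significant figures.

P ∝ T⁴, so P₂/P₁ = (T₂/T₁)⁴ = (657.8/1026)⁴ = (0.641131)⁴ = 0.169.

P₂/P₁ ≈ 0.169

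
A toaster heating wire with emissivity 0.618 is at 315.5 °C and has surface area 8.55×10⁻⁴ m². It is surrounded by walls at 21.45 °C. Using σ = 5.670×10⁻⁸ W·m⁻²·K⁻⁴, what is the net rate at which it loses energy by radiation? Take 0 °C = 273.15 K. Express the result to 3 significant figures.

T = 315.5 °C + 273.15 = 588.65 K.
Surroundings: T = 21.45 °C + 273.15 = 294.60 K.
Area A = 8.55×10⁻⁴ m².
Net radiated power P_net = εσA(T⁴ − T₀⁴) = 0.618×5.670×10⁻⁸×8.55×10⁻⁴×(588.65⁴ − 294.60⁴).
T⁴ − T₀⁴ = 1.20068×10¹¹ − 7.53236×10⁹ = 1.12536×10¹¹ K⁴, so P_net = 3.37 W.

Net loss ≈ 3.37 W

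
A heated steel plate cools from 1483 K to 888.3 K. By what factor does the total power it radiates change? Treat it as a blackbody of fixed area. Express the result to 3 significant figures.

P ∝ T⁴, so P₂/P₁ = (T₂/T₁)⁴ = (888.3/1483)⁴ = (0.598989)⁴ = 0.129.

P₂/P₁ ≈ 0.129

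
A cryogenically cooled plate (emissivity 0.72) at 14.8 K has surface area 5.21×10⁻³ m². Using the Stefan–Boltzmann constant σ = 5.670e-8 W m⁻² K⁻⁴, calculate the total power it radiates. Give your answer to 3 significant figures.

P ≈ 1.02×10⁻⁵ W

Area A = 5.21×10⁻³ m².
P = εσAT⁴ = 0.72 × 5.670×10⁻⁸ × 5.21×10⁻³ × (14.8)⁴ = 1.02×10⁻⁵ W.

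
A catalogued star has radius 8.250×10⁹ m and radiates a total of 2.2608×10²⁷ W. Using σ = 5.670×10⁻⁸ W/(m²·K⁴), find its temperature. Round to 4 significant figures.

T ≈ 2613 K

Surface area A = 4πR² = 4π(8.250×10⁹ m)² = 8.55299×10²⁰ m².
P = σAT⁴ ⇒ T = (P/(σA))^(1/4) = (2.2608×10²⁷/(5.670×10⁻⁸×8.55299×10²⁰))^(1/4) = 2613 K.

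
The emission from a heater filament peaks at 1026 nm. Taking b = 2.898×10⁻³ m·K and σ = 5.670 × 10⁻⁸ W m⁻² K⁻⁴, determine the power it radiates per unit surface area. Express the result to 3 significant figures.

Wien's law: T = b/λ_max = 2.898×10⁻³/1.026×10⁻⁶ = 2824.56 K.
Then I = σT⁴ = 5.670×10⁻⁸×(2824.56)⁴ = 3.61×10⁶ W/m².

I ≈ 3.61×10⁶ W/m²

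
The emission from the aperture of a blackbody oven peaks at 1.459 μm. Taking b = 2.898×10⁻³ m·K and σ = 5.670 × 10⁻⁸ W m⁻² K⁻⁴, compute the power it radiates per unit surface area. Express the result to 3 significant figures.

Wien's law: T = b/λ_max = 2.898×10⁻³/1.459×10⁻⁶ = 1986.29 K.
Then I = σT⁴ = 5.670×10⁻⁸×(1986.29)⁴ = 8.83×10⁵ W/m².

I ≈ 8.83×10⁵ W/m²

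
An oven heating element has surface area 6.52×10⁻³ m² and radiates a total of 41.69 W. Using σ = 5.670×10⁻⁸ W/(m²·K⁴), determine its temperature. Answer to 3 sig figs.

Area A = 6.52×10⁻³ m².
P = σAT⁴ ⇒ T = (P/(σA))^(1/4) = (41.69/(5.670×10⁻⁸×6.52×10⁻³))^(1/4) = 579 K.

T ≈ 579 K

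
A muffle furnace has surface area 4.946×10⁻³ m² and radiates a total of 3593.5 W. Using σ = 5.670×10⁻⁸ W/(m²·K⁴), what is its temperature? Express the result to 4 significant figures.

T ≈ 1892 K

Area A = 4.946×10⁻³ m².
P = σAT⁴ ⇒ T = (P/(σA))^(1/4) = (3593.5/(5.670×10⁻⁸×4.946×10⁻³))^(1/4) = 1892 K.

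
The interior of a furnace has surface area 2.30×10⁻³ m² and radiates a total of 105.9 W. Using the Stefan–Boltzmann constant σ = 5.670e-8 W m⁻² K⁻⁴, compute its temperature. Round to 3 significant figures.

T ≈ 949 K

Area A = 2.30×10⁻³ m².
P = σAT⁴ ⇒ T = (P/(σA))^(1/4) = (105.9/(5.670×10⁻⁸×2.30×10⁻³))^(1/4) = 949 K.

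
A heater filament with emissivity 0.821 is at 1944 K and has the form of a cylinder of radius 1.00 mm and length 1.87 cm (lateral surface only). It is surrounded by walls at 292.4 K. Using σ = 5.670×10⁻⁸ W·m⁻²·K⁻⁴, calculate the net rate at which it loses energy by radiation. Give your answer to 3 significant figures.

Lateral area A = 2πrL = 2π×1.00×10⁻³×0.0187 = 1.17496×10⁻⁴ m².
Net radiated power P_net = εσA(T⁴ − T₀⁴) = 0.821×5.670×10⁻⁸×1.17496×10⁻⁴×(1944⁴ − 292.4⁴).
T⁴ − T₀⁴ = 1.42819×10¹³ − 7.30987×10⁹ = 1.42746×10¹³ K⁴, so P_net = 78.1 W.

Net loss ≈ 78.1 W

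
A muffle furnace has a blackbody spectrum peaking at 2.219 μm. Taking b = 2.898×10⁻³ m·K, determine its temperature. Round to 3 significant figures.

T ≈ 1.31×10³ K

Wien's law gives T = b/λ_max = (2.898×10⁻³ m·K)/(2.219×10⁻⁶ m) = 1.31×10³ K.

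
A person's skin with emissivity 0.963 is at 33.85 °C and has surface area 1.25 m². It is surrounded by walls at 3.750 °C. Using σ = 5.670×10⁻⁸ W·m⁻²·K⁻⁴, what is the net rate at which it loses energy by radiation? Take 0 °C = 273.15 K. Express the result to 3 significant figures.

T = 33.85 °C + 273.15 = 307.00 K.
Surroundings: T = 3.750 °C + 273.15 = 276.900 K.
Area A = 1.25 m².
Net radiated power P_net = εσA(T⁴ − T₀⁴) = 0.963×5.670×10⁻⁸×1.25×(307.00⁴ − 276.900⁴).
T⁴ − T₀⁴ = 8.88287×10⁹ − 5.87884×10⁹ = 3.00403×10⁹ K⁴, so P_net = 205 W.

Net loss ≈ 205 W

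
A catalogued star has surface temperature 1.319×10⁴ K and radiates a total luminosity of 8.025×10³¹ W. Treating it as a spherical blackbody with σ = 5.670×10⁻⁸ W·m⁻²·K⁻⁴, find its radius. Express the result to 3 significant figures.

R ≈ 6.10×10¹⁰ m

L = 4πR²σT⁴ ⇒ R = √(L/(4πσT⁴)).
σT⁴ = 1.71618×10⁹ W/m², so R = √(8.025×10³¹/(4π×1.71618×10⁹)) = 6.10×10¹⁰ m.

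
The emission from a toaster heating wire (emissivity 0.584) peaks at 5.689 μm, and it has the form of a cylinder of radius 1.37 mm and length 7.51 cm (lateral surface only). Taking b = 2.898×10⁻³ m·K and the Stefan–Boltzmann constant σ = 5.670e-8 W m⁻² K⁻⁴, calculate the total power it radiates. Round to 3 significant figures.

Wien's law: T = b/λ_max = 2.898×10⁻³/5.689×10⁻⁶ = 509.404 K.
Lateral area A = 2πrL = 2π×1.37×10⁻³×0.0751 = 6.46458×10⁻⁴ m².
Then P = εσAT⁴ = 0.584×5.670×10⁻⁸×6.46458×10⁻⁴×(509.404)⁴ = 1.44 W.

P ≈ 1.44 W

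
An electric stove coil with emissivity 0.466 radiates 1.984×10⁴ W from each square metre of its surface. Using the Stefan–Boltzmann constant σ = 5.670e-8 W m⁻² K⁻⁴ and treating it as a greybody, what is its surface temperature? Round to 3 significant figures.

T ≈ 931 K

I = εσT⁴, so T = (I/εσ)^(1/4) = (1.984×10⁴/(0.466×5.670×10⁻⁸))^(1/4) = 931 K.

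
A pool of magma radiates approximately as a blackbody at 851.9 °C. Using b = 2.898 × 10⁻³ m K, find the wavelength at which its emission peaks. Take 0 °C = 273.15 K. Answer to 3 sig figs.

T = 851.9 °C + 273.15 = 1125.05 K.
Wien's displacement law: λ_max = b/T = (2.898×10⁻³ m·K)/(1125.05 K) = 2.576×10⁻⁶ m.
That is 2.58 μm, in the infrared range.

λ_max ≈ 2.58 μm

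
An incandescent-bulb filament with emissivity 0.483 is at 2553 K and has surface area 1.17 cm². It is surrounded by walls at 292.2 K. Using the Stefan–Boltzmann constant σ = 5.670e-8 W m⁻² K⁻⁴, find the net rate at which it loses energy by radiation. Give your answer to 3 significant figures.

Net loss ≈ 136 W

Area A = 1.17 cm² = 1.17×10⁻⁴ m².
Net radiated power P_net = εσA(T⁴ − T₀⁴) = 0.483×5.670×10⁻⁸×1.17×10⁻⁴×(2553⁴ − 292.2⁴).
T⁴ − T₀⁴ = 4.24818×10¹³ − 7.28989×10⁹ = 4.24745×10¹³ K⁴, so P_net = 136 W.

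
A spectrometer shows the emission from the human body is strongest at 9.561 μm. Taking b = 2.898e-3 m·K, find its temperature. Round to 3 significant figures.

Wien's law gives T = b/λ_max = (2.898×10⁻³ m·K)/(9.561×10⁻⁶ m) = 303 K.

T ≈ 303 K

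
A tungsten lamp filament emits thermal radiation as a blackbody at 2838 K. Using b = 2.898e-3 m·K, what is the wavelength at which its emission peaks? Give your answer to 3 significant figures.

λ_max ≈ 1.02×10³ nm

Wien's displacement law: λ_max = b/T = (2.898×10⁻³ m·K)/(2838 K) = 1.021×10⁻⁶ m.
That is 1.02×10³ nm, in the infrared range.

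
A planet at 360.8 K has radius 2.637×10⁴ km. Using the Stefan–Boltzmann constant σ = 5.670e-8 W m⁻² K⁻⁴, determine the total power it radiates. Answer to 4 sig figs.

Surface area A = 4πR² = 4π(2.637×10⁷ m)² = 8.73836×10¹⁵ m².
P = σAT⁴ = 5.670×10⁻⁸ × 8.73836×10¹⁵ × (360.8)⁴ = 8.396×10¹⁸ W.

P ≈ 8.396×10¹⁸ W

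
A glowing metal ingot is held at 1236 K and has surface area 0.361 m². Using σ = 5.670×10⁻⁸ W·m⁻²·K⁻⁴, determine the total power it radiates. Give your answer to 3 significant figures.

P ≈ 4.78×10⁴ W

Area A = 0.361 m².
P = σAT⁴ = 5.670×10⁻⁸ × 0.361 × (1236)⁴ = 4.78×10⁴ W.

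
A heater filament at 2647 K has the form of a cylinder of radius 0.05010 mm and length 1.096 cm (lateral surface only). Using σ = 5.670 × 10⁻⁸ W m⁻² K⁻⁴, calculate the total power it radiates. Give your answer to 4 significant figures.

P ≈ 9.603 W

Lateral area A = 2πrL = 2π×5.010×10⁻⁵×0.01096 = 3.45007×10⁻⁶ m².
P = σAT⁴ = 5.670×10⁻⁸ × 3.45007×10⁻⁶ × (2647)⁴ = 9.603 W.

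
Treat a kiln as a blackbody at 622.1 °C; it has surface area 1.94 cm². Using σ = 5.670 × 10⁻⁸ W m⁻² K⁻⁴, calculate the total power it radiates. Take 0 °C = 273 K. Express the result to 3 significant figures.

T = 622.1 °C + 273 = 895.1 K.
Area A = 1.94 cm² = 1.94×10⁻⁴ m².
P = σAT⁴ = 5.670×10⁻⁸ × 1.94×10⁻⁴ × (895.1)⁴ = 7.06 W.

P ≈ 7.06 W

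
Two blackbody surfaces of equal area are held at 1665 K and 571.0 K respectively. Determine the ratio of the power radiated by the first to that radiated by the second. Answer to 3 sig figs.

P₁/P₂ ≈ 72.3

With equal areas, P₁/P₂ = (T₁/T₂)⁴ = (1665/571.0)⁴ = 72.3.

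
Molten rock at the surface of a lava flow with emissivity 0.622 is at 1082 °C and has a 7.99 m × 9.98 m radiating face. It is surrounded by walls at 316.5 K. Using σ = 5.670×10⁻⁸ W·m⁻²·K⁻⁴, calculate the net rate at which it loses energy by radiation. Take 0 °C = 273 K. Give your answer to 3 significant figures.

Net loss ≈ 9.45×10⁶ W

T = 1082 °C + 273 = 1355 K.
Area A = 7.99 × 9.98 = 79.7402 m².
Net radiated power P_net = εσA(T⁴ − T₀⁴) = 0.622×5.670×10⁻⁸×79.7402×(1355⁴ − 316.5⁴).
T⁴ − T₀⁴ = 3.37099×10¹² − 1.00345×10¹⁰ = 3.36096×10¹² K⁴, so P_net = 9.45×10⁶ W.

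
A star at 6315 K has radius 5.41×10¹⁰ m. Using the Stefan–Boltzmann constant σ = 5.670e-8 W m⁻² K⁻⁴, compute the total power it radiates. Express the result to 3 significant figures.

Surface area A = 4πR² = 4π(5.41×10¹⁰ m)² = 3.67794×10²² m².
P = σAT⁴ = 5.670×10⁻⁸ × 3.67794×10²² × (6315)⁴ = 3.32×10³⁰ W.

P ≈ 3.32×10³⁰ W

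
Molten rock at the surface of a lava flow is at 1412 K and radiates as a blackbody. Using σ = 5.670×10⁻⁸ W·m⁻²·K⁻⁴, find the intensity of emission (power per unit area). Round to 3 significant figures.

Stefan–Boltzmann: I = σT⁴ = 5.670×10⁻⁸ × (1412)⁴ = 2.25×10⁵ W/m².

I ≈ 2.25×10⁵ W/m²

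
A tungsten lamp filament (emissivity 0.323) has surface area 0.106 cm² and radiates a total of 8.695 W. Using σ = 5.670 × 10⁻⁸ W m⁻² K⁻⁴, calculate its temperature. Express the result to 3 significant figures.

Area A = 0.106 cm² = 1.06×10⁻⁵ m².
P = εσAT⁴ ⇒ T = (P/(εσA))^(1/4) = (8.695/(0.323×5.670×10⁻⁸×1.06×10⁻⁵))^(1/4) = 2.59×10³ K.

T ≈ 2.59×10³ K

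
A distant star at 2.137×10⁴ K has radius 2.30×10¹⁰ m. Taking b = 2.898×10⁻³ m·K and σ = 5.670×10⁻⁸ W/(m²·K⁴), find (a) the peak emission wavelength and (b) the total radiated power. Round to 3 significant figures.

λ_max ≈ 136 nm; P ≈ 7.86×10³¹ W

(a) λ_max = b/T = 2.898×10⁻³/2.137×10⁴ = 1.356×10⁻⁷ m = 136 nm.
Surface area A = 4πR² = 4π(2.30×10¹⁰ m)² = 6.64761×10²¹ m².
(b) P = σAT⁴ = 5.670×10⁻⁸×6.64761×10²¹×(2.137×10⁴)⁴ = 7.86×10³¹ W.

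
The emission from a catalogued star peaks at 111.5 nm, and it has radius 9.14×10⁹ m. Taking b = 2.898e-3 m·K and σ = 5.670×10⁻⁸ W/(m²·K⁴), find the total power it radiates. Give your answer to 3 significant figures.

Wien's law: T = b/λ_max = 2.898×10⁻³/1.115×10⁻⁷ = 25991.0 K.
Surface area A = 4πR² = 4π(9.14×10⁹ m)² = 1.04979×10²¹ m².
Then P = σAT⁴ = 5.670×10⁻⁸×1.04979×10²¹×(25991.0)⁴ = 2.72×10³¹ W.

P ≈ 2.72×10³¹ W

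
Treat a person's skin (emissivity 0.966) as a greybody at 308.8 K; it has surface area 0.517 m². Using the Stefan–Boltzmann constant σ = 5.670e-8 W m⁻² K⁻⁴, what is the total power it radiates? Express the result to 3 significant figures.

P ≈ 257 W

Area A = 0.517 m².
P = εσAT⁴ = 0.966 × 5.670×10⁻⁸ × 0.517 × (308.8)⁴ = 257 W.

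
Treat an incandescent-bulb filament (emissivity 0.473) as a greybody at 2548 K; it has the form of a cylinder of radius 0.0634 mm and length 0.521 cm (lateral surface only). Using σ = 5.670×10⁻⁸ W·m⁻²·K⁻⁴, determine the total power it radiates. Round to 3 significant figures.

Lateral area A = 2πrL = 2π×6.34×10⁻⁵×5.21×10⁻³ = 2.07542×10⁻⁶ m².
P = εσAT⁴ = 0.473 × 5.670×10⁻⁸ × 2.07542×10⁻⁶ × (2548)⁴ = 2.35 W.

P ≈ 2.35 W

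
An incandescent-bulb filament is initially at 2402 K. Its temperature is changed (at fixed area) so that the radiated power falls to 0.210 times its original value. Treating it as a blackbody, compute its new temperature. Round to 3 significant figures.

P ∝ T⁴, so T₂/T₁ = (P₂/P₁)^(1/4) = (0.210)^(1/4) = 0.676947.
T₂ = 2402 × 0.676947 = 1.63×10³ K.

T₂ ≈ 1.63×10³ K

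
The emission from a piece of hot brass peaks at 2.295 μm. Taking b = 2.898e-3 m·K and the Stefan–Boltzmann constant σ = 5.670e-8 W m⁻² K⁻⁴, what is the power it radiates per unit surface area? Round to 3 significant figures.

Wien's law: T = b/λ_max = 2.898×10⁻³/2.295×10⁻⁶ = 1262.75 K.
Then I = σT⁴ = 5.670×10⁻⁸×(1262.75)⁴ = 1.44×10⁵ W/m².

I ≈ 1.44×10⁵ W/m²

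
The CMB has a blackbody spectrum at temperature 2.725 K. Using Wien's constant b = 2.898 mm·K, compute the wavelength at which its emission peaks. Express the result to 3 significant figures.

Wien's displacement law: λ_max = b/T = (2.898×10⁻³ m·K)/(2.725 K) = 1.063×10⁻³ m.
That is 1.06×10⁻³ m, in the microwave range.

λ_max ≈ 1.06×10⁻³ m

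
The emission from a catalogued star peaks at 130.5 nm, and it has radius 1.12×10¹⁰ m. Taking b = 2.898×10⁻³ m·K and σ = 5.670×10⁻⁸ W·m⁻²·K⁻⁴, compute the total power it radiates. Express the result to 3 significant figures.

P ≈ 2.17×10³¹ W

Wien's law: T = b/λ_max = 2.898×10⁻³/1.305×10⁻⁷ = 22206.9 K.
Surface area A = 4πR² = 4π(1.12×10¹⁰ m)² = 1.57633×10²¹ m².
Then P = σAT⁴ = 5.670×10⁻⁸×1.57633×10²¹×(22206.9)⁴ = 2.17×10³¹ W.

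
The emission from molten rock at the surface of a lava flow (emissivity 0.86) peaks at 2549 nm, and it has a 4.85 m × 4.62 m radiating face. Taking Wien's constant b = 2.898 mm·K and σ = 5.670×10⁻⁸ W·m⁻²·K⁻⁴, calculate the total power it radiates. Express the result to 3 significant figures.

P ≈ 1.83×10⁶ W

Wien's law: T = b/λ_max = 2.898×10⁻³/2.549×10⁻⁶ = 1136.92 K.
Area A = 4.85 × 4.62 = 22.407 m².
Then P = εσAT⁴ = 0.86×5.670×10⁻⁸×22.407×(1136.92)⁴ = 1.83×10⁶ W.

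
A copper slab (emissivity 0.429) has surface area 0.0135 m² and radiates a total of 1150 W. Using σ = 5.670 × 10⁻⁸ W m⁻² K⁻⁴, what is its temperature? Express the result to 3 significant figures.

T ≈ 1.37×10³ K

Area A = 0.0135 m².
P = εσAT⁴ ⇒ T = (P/(εσA))^(1/4) = (1150/(0.429×5.670×10⁻⁸×0.0135))^(1/4) = 1.37×10³ K.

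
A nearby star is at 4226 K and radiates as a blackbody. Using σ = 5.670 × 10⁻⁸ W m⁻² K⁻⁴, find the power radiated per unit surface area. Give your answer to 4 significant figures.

Stefan–Boltzmann: I = σT⁴ = 5.670×10⁻⁸ × (4226)⁴ = 1.808×10⁷ W/m².

I ≈ 1.808×10⁷ W/m²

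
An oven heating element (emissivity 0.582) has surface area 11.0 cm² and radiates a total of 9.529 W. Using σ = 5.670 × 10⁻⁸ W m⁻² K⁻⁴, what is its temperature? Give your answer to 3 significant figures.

Area A = 11.0 cm² = 1.10×10⁻³ m².
P = εσAT⁴ ⇒ T = (P/(εσA))^(1/4) = (9.529/(0.582×5.670×10⁻⁸×1.10×10⁻³))^(1/4) = 716 K.

T ≈ 716 K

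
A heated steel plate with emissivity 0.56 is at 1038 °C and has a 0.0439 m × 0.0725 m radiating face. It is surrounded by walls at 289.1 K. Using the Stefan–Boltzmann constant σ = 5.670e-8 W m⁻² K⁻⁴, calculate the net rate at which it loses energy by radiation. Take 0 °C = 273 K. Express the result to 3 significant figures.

T = 1038 °C + 273 = 1311 K.
Area A = 0.0439 × 0.0725 = 3.18275×10⁻³ m².
Net radiated power P_net = εσA(T⁴ − T₀⁴) = 0.56×5.670×10⁻⁸×3.18275×10⁻³×(1311⁴ − 289.1⁴).
T⁴ − T₀⁴ = 2.95400×10¹² − 6.98542×10⁹ = 2.94701×10¹² K⁴, so P_net = 298 W.

Net loss ≈ 298 W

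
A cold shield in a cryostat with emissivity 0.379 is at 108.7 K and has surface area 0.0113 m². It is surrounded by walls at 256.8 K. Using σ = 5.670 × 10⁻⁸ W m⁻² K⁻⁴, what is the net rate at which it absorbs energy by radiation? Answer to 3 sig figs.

Net gain ≈ 1.02 W

Area A = 0.0113 m².
Net radiated power P_net = εσA(T⁴ − T₀⁴) = 0.379×5.670×10⁻⁸×0.0113×(108.7⁴ − 256.8⁴).
T⁴ − T₀⁴ = 1.39611×10⁸ − 4.34891×10⁹ = -4.20930×10⁹ K⁴, so P_net = -1.02 W — negative, meaning a net gain of 1.02 W.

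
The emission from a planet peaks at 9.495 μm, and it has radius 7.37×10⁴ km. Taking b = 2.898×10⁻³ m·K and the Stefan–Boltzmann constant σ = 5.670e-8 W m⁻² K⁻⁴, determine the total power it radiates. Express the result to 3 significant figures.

Wien's law: T = b/λ_max = 2.898×10⁻³/9.495×10⁻⁶ = 305.213 K.
Surface area A = 4πR² = 4π(7.37×10⁷ m)² = 6.82566×10¹⁶ m².
Then P = σAT⁴ = 5.670×10⁻⁸×6.82566×10¹⁶×(305.213)⁴ = 3.36×10¹⁹ W.

P ≈ 3.36×10¹⁹ W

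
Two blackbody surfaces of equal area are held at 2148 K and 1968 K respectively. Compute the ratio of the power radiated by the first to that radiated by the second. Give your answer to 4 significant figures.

P₁/P₂ ≈ 1.419

With equal areas, P₁/P₂ = (T₁/T₂)⁴ = (2148/1968)⁴ = 1.419.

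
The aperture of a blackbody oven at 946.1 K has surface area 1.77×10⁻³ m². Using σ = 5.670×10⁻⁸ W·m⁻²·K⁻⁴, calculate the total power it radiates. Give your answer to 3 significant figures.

Area A = 1.77×10⁻³ m².
P = σAT⁴ = 5.670×10⁻⁸ × 1.77×10⁻³ × (946.1)⁴ = 80.4 W.

P ≈ 80.4 W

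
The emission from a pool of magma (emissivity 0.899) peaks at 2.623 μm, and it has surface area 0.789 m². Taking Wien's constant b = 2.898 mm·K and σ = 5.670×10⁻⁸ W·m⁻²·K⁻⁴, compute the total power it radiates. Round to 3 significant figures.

Wien's law: T = b/λ_max = 2.898×10⁻³/2.623×10⁻⁶ = 1104.84 K.
Area A = 0.789 m².
Then P = εσAT⁴ = 0.899×5.670×10⁻⁸×0.789×(1104.84)⁴ = 5.99×10⁴ W.

P ≈ 5.99×10⁴ W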